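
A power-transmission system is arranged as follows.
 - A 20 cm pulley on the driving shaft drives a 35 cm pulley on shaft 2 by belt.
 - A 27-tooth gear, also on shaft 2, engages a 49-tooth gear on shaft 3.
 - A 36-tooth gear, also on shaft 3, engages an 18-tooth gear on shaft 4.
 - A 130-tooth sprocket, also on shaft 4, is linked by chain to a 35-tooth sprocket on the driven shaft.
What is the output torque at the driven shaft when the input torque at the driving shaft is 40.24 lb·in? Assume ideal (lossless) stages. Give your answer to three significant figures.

17.2 lb·in

After the belt (35/20): 40.24 × 1.75 = 70.42 lb·in
After the gear mesh (49/27): 70.42 × 1.8148 = 127.8 lb·in
After the gear mesh (18/36): 127.8 × 0.5 = 63.9 lb·in
After the chain (35/130): 63.9 × 0.26923 = 17.204 lb·in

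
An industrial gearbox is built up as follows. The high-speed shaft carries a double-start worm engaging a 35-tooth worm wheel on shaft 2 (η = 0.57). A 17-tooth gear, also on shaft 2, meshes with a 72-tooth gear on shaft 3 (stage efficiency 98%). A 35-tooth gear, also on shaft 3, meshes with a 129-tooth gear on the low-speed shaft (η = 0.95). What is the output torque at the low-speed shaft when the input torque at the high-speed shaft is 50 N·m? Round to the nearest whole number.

7248 N·m

worm 35/2 = 17.5 → τ = 50·17.5·0.57 = 498.75 N·m
gear mesh 72/17 = 4.2353 → τ = 498.75·4.2353·0.98 = 2070.1 N·m
gear mesh 129/35 = 3.6857 → τ = 2070.1·3.6857·0.95 = 7248.3 N·m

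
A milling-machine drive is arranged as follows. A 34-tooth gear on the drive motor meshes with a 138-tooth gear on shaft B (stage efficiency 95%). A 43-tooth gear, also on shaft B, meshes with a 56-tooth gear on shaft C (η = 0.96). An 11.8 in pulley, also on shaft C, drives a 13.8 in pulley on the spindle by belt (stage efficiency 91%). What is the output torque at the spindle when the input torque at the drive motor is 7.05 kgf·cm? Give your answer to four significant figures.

36.17 kgf·cm

gear mesh 138/34 = 4.0588 → τ = 7.05·4.0588·0.95 = 27.184 kgf·cm
gear mesh 56/43 = 1.3023 → τ = 27.184·1.3023·0.96 = 33.986 kgf·cm
belt 13.8/11.8 = 1.1695 → τ = 33.986·1.1695·0.91 = 36.169 kgf·cm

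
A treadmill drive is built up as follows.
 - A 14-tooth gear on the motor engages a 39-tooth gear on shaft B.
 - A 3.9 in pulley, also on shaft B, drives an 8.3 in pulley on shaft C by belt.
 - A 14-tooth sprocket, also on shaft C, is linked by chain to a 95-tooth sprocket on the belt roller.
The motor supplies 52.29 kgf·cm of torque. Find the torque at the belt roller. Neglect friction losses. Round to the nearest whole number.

2104 kgf·cm

gear mesh 39/14 = 2.7857 → τ = 52.29·2.7857 = 145.66 kgf·cm
belt 8.3/3.9 = 2.1282 → τ = 145.66·2.1282 = 310.01 kgf·cm
chain 95/14 = 6.7857 → τ = 310.01·6.7857 = 2103.6 kgf·cm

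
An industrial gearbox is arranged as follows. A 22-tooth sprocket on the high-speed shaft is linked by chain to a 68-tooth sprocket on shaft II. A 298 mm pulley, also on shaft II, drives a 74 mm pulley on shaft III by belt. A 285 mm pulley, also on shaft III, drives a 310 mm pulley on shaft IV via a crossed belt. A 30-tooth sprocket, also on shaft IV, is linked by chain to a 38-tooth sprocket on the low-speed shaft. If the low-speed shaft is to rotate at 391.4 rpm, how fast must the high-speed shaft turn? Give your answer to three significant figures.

414 rpm

Overall ratio R = 3.0909 × 0.24832 × 1.0877 × 1.2667 = 1.0575.
Required input speed = output speed × R = 391.4 × 1.0575 = 413.91 rpm.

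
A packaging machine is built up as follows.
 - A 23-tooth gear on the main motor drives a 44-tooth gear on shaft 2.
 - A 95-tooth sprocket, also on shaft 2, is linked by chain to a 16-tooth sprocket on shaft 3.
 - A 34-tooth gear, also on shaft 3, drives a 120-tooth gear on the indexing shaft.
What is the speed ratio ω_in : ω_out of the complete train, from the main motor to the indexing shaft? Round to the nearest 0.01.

1.14

Each stage contributes driven/driver: gear mesh 44/23 = 1.913, chain 16/95 = 0.16842, gear mesh 120/34 = 3.5294.
Overall: 1.913 × 0.16842 × 3.5294 = 1.1372.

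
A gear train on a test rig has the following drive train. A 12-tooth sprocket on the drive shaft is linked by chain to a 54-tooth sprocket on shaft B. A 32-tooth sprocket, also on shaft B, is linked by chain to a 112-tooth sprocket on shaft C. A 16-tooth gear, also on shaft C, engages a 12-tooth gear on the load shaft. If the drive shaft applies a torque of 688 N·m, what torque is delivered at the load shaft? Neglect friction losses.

After the chain (54/12): 688 × 4.5 = 3096 N·m
After the chain (112/32): 3096 × 3.5 = 10836 N·m
After the gear mesh (12/16): 10836 × 0.75 = 8127 N·m

8127 N·m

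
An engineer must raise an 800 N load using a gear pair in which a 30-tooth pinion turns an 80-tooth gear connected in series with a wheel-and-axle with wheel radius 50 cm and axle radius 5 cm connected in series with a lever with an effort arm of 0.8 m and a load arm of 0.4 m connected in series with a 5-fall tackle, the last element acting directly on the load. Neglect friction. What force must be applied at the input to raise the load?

Gear pair MA = 80/30 = 2.6667.
Wheel-and-axle MA = R/r = 50/5 = 10.
Lever MA = effort arm / load arm = 0.8/0.4 = 2.
Block-and-tackle MA = number of supporting rope parts = 5.
Combined ideal MA = 2.6667 × 10 × 2 × 5 = 266.67.
Effort = load / MA = 800 / 266.67 = 3 N.

3 N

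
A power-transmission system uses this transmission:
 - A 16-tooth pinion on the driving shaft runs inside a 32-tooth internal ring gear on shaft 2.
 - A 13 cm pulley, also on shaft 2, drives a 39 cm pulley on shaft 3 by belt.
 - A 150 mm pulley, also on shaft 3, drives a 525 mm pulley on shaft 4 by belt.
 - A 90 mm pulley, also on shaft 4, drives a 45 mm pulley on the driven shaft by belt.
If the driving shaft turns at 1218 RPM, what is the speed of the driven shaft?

116 RPM

the driving shaft → shaft 2 (internal gear, 32/16): 1218 ÷ 2 = 609 RPM
shaft 2 → shaft 3 (belt, 39/13): 609 ÷ 3 = 203 RPM
shaft 3 → shaft 4 (belt, 525/150): 203 ÷ 3.5 = 58 RPM
shaft 4 → the driven shaft (belt, 45/90): 58 ÷ 0.5 = 116 RPM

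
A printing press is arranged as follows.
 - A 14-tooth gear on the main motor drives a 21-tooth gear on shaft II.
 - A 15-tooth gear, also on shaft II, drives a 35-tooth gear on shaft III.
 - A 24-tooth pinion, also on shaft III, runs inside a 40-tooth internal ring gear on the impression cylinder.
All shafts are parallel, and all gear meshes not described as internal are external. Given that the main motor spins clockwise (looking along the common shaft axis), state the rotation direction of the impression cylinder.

the main motor → shaft II: external mesh, 1 reversal → CCW.
shaft II → shaft III: external mesh, 1 reversal → CW.
shaft III → the impression cylinder: internal mesh, same direction → CW.
2 reversals in total — an even number — so the impression cylinder turns the same way as the main motor.

clockwise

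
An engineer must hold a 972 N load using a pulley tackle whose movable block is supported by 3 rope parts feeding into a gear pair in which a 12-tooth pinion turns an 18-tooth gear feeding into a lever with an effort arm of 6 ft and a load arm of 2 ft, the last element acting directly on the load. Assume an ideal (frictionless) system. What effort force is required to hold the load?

Block-and-tackle MA = number of supporting rope parts = 3.
Gear pair MA = 18/12 = 1.5.
Lever MA = effort arm / load arm = 6/2 = 3.
Combined ideal MA = 3 × 1.5 × 3 = 13.5.
Effort = load / MA = 972 / 13.5 = 72 N.

72 N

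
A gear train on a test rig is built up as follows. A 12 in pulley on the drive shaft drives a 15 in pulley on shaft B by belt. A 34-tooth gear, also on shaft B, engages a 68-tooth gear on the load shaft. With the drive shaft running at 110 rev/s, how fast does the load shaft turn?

44 rev/s

belt 15/12 = 1.25 → 110/1.25 = 88 rev/s
gear mesh 68/34 = 2 → 88/2 = 44 rev/s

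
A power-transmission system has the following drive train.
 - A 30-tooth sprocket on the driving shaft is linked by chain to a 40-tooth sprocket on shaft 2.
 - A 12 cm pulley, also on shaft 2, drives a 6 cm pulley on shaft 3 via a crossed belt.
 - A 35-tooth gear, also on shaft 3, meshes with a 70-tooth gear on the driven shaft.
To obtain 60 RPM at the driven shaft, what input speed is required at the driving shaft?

Overall ratio R = 1.3333 × 0.5 × 2 = 1.3333.
Required input speed = output speed × R = 60 × 1.3333 = 80 RPM.

80 RPM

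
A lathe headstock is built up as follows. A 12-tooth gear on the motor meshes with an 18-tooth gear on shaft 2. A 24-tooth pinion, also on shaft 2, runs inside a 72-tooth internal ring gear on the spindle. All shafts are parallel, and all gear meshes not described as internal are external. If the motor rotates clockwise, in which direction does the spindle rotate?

anticlockwise

the motor → shaft 2: external mesh, 1 reversal → CCW.
shaft 2 → the spindle: internal mesh, same direction → CCW.
1 reversal in total — an odd number — so the spindle turns opposite to the motor.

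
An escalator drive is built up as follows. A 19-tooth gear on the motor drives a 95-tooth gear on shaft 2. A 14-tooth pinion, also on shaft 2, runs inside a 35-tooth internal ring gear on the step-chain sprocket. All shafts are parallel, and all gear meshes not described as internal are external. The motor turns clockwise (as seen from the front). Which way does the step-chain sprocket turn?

counterclockwise

the motor → shaft 2: external mesh, 1 reversal → CCW.
shaft 2 → the step-chain sprocket: internal mesh, same direction → CCW.
1 reversal in total — an odd number — so the step-chain sprocket turns opposite to the motor.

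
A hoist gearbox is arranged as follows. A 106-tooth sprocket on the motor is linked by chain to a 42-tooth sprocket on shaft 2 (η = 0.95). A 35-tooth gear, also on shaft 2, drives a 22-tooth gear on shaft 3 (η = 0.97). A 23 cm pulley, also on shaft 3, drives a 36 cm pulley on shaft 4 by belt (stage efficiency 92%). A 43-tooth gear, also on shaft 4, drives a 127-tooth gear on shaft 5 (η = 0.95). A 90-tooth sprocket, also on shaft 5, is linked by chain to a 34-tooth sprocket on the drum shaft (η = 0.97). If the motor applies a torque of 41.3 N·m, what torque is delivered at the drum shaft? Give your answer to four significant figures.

14.03 N·m

Chain: ratio = 42/106 = 0.39623; torque at shaft 2 = 41.3 × 0.39623 × 0.95 = 15.546 N·m.
Gear mesh: ratio = 22/35 = 0.62857; torque at shaft 3 = 15.546 × 0.62857 × 0.97 = 9.4786 N·m.
Belt: ratio = 36/23 = 1.5652; torque at shaft 4 = 9.4786 × 1.5652 × 0.92 = 13.649 N·m.
Gear mesh: ratio = 127/43 = 2.9535; torque at shaft 5 = 13.649 × 2.9535 × 0.95 = 38.297 N·m.
Chain: ratio = 34/90 = 0.37778; torque at the drum shaft = 38.297 × 0.37778 × 0.97 = 14.034 N·m.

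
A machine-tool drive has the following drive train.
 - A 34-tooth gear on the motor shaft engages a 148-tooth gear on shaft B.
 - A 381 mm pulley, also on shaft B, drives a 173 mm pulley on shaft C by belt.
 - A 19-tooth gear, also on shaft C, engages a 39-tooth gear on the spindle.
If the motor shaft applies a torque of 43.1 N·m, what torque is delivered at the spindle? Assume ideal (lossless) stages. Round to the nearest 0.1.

gear mesh 148/34 = 4.3529 → τ = 43.1·4.3529 = 187.61 N·m
belt 173/381 = 0.45407 → τ = 187.61·0.45407 = 85.189 N·m
gear mesh 39/19 = 2.0526 → τ = 85.189·2.0526 = 174.86 N·m

174.9 N·m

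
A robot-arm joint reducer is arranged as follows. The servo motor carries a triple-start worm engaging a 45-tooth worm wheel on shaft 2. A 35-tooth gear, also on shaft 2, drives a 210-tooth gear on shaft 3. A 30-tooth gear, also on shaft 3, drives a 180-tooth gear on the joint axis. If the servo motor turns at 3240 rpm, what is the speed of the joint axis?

6 rpm

the servo motor → shaft 2 (worm, 45/3): 3240 ÷ 15 = 216 rpm
shaft 2 → shaft 3 (gear mesh, 210/35): 216 ÷ 6 = 36 rpm
shaft 3 → the joint axis (gear mesh, 180/30): 36 ÷ 6 = 6 rpm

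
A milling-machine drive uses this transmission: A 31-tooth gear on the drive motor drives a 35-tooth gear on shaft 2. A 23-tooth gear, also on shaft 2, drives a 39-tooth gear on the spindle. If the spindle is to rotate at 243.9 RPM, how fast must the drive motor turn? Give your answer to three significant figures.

Overall ratio R = 1.129 × 1.6957 = 1.9144.
Required input speed = output speed × R = 243.9 × 1.9144 = 466.93 RPM.

467 RPM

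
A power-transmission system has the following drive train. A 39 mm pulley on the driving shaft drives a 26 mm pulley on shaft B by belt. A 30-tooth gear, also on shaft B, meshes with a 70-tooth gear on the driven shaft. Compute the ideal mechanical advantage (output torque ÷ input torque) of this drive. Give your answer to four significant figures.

Each stage contributes driven/driver: belt 26/39 = 0.66667, gear mesh 70/30 = 2.3333.
Overall: 0.66667 × 2.3333 = 1.5556.

1.556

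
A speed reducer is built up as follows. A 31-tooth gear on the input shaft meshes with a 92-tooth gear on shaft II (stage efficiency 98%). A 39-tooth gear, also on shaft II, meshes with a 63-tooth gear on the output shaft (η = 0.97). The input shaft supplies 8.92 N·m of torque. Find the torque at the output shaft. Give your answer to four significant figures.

Gear mesh: ratio = 92/31 = 2.9677; torque at shaft II = 8.92 × 2.9677 × 0.98 = 25.943 N·m.
Gear mesh: ratio = 63/39 = 1.6154; torque at the output shaft = 25.943 × 1.6154 × 0.97 = 40.65 N·m.

40.65 N·m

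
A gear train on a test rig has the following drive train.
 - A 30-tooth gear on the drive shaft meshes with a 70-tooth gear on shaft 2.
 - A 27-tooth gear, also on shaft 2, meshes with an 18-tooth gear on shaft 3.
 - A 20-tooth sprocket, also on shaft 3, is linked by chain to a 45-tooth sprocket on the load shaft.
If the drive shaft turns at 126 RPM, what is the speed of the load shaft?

36 RPM

the drive shaft → shaft 2 (gear mesh, 70/30): 126 ÷ 2.3333 = 54 RPM
shaft 2 → shaft 3 (gear mesh, 18/27): 54 ÷ 0.66667 = 81 RPM
shaft 3 → the load shaft (chain, 45/20): 81 ÷ 2.25 = 36 RPM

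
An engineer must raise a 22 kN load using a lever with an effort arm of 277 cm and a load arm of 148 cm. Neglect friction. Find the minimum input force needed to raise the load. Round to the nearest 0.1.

11.8 kN

Lever MA = effort arm / load arm = 277/148 = 1.8716.
Effort = load / MA = 22 / 1.8716 = 11.755 kN.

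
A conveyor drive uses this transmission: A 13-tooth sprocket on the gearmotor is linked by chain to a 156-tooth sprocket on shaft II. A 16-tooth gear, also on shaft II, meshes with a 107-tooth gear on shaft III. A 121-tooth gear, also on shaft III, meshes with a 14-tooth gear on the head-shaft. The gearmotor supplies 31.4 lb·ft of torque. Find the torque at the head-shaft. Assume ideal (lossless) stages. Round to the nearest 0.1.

chain 156/13 = 12 → τ = 31.4·12 = 376.8 lb·ft
gear mesh 107/16 = 6.6875 → τ = 376.8·6.6875 = 2519.8 lb·ft
gear mesh 14/121 = 0.1157 → τ = 2519.8·0.1157 = 291.55 lb·ft

291.6 lb·ft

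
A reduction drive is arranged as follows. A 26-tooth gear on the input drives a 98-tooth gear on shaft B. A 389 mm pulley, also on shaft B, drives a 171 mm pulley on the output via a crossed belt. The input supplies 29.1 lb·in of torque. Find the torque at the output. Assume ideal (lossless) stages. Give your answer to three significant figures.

Gear mesh: ratio = 98/26 = 3.7692; torque at shaft B = 29.1 × 3.7692 = 109.68 lb·in.
Belt: ratio = 171/389 = 0.43959; torque at the output = 109.68 × 0.43959 = 48.216 lb·in.

48.2 lb·in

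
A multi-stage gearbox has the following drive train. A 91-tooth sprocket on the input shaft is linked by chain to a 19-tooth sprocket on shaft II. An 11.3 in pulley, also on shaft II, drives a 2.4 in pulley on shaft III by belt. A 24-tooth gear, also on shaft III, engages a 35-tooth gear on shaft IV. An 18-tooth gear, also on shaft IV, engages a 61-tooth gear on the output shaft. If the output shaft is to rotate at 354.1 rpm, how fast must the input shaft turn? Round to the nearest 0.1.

77.6 rpm

Overall ratio R = 0.20879 × 0.21239 × 1.4583 × 3.3889 = 0.21916.
Required input speed = output speed × R = 354.1 × 0.21916 = 77.604 rpm.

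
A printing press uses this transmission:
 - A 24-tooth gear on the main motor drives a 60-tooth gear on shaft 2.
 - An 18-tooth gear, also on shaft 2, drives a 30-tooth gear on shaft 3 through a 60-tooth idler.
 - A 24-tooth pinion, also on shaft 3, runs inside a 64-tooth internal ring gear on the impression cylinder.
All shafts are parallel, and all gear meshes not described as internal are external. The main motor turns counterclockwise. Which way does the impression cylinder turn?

the main motor → shaft 2: external mesh, 1 reversal → CW.
shaft 2 → shaft 3: driver → idler → driven is 2 external meshes, 2 reversals → CW.
shaft 3 → the impression cylinder: internal mesh, same direction → CW.
3 reversals in total — an odd number — so the impression cylinder turns opposite to the main motor.

clockwise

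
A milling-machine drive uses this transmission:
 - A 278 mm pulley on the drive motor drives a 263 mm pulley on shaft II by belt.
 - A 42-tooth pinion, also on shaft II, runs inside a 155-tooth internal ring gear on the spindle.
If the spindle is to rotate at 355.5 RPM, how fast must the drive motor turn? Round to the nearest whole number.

1241 RPM

Overall ratio R = 0.94604 × 3.6905 = 3.4913.
Required input speed = output speed × R = 355.5 × 3.4913 = 1241.2 RPM.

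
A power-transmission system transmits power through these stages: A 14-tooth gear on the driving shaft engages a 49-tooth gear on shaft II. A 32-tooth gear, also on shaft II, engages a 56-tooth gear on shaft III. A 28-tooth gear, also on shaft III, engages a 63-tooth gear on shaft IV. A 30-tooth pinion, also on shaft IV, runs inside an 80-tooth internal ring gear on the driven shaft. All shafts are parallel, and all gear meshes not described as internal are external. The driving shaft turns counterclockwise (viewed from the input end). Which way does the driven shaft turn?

the driving shaft → shaft II: external mesh, 1 reversal → CW.
shaft II → shaft III: external mesh, 1 reversal → CCW.
shaft III → shaft IV: external mesh, 1 reversal → CW.
shaft IV → the driven shaft: internal mesh, same direction → CW.
3 reversals in total — an odd number — so the driven shaft turns opposite to the driving shaft.

clockwise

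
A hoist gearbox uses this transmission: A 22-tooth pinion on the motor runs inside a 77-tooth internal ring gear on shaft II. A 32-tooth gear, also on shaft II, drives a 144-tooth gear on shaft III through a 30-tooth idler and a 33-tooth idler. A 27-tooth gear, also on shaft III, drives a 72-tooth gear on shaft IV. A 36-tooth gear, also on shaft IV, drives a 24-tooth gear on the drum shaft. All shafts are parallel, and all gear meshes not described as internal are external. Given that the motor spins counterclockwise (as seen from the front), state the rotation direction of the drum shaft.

the motor → shaft II: internal mesh, same direction → CCW.
shaft II → shaft III: driver → idler → idler → driven is 3 external meshes, 3 reversals → CW.
shaft III → shaft IV: external mesh, 1 reversal → CCW.
shaft IV → the drum shaft: external mesh, 1 reversal → CW.
5 reversals in total — an odd number — so the drum shaft turns opposite to the motor.

clockwise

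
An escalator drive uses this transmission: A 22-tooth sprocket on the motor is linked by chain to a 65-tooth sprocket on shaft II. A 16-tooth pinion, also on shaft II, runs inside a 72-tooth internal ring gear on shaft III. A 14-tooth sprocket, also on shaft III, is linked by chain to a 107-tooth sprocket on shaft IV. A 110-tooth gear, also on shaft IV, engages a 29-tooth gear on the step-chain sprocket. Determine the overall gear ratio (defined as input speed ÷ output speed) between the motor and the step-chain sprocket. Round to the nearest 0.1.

26.8

Each stage contributes driven/driver: chain 65/22 = 2.9545, internal gear 72/16 = 4.5, chain 107/14 = 7.6429, gear mesh 29/110 = 0.26364.
Overall: 2.9545 × 4.5 × 7.6429 × 0.26364 = 26.789.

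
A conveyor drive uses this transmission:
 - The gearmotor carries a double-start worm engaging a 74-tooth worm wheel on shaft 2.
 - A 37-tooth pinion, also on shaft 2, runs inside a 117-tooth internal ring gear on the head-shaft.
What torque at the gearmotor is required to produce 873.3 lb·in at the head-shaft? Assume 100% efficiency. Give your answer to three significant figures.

7.46 lb·in

Overall ratio R = 37 × 3.1622 = 117.
Input torque = output torque / R = 873.3 / 117 = 7.4641 lb·in.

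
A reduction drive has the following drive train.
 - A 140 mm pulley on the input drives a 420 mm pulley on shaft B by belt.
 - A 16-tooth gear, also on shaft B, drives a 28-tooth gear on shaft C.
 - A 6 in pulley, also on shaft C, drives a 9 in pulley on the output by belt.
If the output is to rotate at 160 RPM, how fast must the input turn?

1260 RPM

Overall ratio R = 3 × 1.75 × 1.5 = 7.875.
Required input speed = output speed × R = 160 × 7.875 = 1260 RPM.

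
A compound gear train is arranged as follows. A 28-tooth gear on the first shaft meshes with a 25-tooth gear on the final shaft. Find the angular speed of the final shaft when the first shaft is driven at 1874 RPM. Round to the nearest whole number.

gear mesh 25/28 = 0.89286 → 1874/0.89286 = 2098.9 RPM

2099 RPM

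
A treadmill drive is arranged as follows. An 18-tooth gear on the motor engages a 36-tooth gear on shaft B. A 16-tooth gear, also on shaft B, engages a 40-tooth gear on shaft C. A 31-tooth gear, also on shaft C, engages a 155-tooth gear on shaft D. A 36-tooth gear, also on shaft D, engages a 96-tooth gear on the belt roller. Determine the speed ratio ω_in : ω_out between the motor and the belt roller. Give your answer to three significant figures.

Each stage contributes driven/driver: gear mesh 36/18 = 2, gear mesh 40/16 = 2.5, gear mesh 155/31 = 5, gear mesh 96/36 = 2.6667.
Overall: 2 × 2.5 × 5 × 2.6667 = 66.667.

66.7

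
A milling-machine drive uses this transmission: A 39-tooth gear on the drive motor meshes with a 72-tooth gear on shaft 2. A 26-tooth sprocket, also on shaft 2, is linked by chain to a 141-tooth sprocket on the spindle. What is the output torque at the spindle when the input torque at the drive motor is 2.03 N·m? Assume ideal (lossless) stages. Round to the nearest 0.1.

20.3 N·m

After the gear mesh (72/39): 2.03 × 1.8462 = 3.7477 N·m
After the chain (141/26): 3.7477 × 5.4231 = 20.324 N·m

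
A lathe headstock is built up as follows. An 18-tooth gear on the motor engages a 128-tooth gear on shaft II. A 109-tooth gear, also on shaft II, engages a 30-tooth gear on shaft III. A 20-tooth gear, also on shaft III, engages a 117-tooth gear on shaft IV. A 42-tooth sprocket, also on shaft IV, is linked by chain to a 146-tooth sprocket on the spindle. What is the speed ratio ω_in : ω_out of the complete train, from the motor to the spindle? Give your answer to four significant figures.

Each stage contributes driven/driver: gear mesh 128/18 = 7.1111, gear mesh 30/109 = 0.27523, gear mesh 117/20 = 5.85, chain 146/42 = 3.4762.
Overall: 7.1111 × 0.27523 × 5.85 × 3.4762 = 39.801.

39.80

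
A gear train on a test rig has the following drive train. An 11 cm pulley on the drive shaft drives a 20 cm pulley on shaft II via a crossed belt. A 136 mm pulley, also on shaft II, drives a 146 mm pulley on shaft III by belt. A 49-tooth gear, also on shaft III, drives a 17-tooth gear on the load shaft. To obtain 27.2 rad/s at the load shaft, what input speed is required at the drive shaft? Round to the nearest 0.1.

Overall ratio R = 1.8182 × 1.0735 × 0.34694 = 0.67718.
Required input speed = output speed × R = 27.2 × 0.67718 = 18.419 rad/s.

18.4 rad/s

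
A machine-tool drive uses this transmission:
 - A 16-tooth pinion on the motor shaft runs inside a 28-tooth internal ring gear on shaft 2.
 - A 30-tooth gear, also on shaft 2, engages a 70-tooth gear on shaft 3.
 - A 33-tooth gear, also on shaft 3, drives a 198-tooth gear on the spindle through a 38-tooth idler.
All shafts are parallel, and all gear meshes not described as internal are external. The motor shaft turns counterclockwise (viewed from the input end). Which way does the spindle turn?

the motor shaft → shaft 2: internal mesh, same direction → CCW.
shaft 2 → shaft 3: external mesh, 1 reversal → CW.
shaft 3 → the spindle: driver → idler → driven is 2 external meshes, 2 reversals → CW.
3 reversals in total — an odd number — so the spindle turns opposite to the motor shaft.

clockwise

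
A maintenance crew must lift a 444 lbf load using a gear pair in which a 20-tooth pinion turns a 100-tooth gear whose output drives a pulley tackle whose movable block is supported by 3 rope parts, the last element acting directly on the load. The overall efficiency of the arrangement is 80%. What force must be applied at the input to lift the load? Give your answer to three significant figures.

Gear pair MA = 100/20 = 5.
Block-and-tackle MA = number of supporting rope parts = 3.
Combined ideal MA = 5 × 3 = 15.
Actual MA = 15 × 0.80 = 12.
Effort = load / actual MA = 444 / 12 = 37 lbf.

37.0 lbf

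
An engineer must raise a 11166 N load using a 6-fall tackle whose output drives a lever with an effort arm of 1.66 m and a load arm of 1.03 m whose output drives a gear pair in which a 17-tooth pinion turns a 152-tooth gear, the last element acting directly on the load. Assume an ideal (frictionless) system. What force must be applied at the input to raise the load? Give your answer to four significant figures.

Block-and-tackle MA = number of supporting rope parts = 6.
Lever MA = effort arm / load arm = 1.66/1.03 = 1.6117.
Gear pair MA = 152/17 = 8.9412.
Combined ideal MA = 6 × 1.6117 × 8.9412 = 86.46.
Effort = load / MA = 11166 / 86.46 = 129.15 N.

129.1 N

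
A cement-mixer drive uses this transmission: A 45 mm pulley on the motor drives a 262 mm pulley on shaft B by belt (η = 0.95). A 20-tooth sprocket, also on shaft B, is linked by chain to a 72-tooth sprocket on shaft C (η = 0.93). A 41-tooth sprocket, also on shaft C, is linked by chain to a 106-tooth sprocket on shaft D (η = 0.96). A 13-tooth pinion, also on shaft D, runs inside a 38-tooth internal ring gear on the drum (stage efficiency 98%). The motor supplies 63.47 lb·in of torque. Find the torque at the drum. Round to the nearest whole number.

Belt: ratio = 262/45 = 5.8222; torque at shaft B = 63.47 × 5.8222 × 0.95 = 351.06 lb·in.
Chain: ratio = 72/20 = 3.6; torque at shaft C = 351.06 × 3.6 × 0.93 = 1175.3 lb·in.
Chain: ratio = 106/41 = 2.5854; torque at shaft D = 1175.3 × 2.5854 × 0.96 = 2917.2 lb·in.
Internal gear: ratio = 38/13 = 2.9231; torque at the drum = 2917.2 × 2.9231 × 0.98 = 8356.5 lb·in.

8357 lb·in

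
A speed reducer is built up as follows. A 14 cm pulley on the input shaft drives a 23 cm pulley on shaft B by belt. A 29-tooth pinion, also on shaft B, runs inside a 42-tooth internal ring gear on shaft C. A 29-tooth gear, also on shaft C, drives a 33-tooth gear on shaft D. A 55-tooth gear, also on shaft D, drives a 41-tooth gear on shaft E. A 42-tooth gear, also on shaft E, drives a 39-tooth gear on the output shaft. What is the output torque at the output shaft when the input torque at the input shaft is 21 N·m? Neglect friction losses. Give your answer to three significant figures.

belt 23/14 = 1.6429 → τ = 21·1.6429 = 34.5 N·m
internal gear 42/29 = 1.4483 → τ = 34.5·1.4483 = 49.966 N·m
gear mesh 33/29 = 1.1379 → τ = 49.966·1.1379 = 56.857 N·m
gear mesh 41/55 = 0.74545 → τ = 56.857·0.74545 = 42.385 N·m
gear mesh 39/42 = 0.92857 → τ = 42.385·0.92857 = 39.357 N·m

39.4 N·m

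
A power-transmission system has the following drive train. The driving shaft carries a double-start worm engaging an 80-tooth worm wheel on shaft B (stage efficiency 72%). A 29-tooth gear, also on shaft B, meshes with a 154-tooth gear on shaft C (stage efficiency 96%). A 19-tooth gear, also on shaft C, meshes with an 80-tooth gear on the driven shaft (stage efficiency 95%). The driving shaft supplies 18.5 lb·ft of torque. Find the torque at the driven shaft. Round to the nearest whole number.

After the worm (80/2): 18.5 × 40 × 0.72 = 532.8 lb·ft
After the gear mesh (154/29): 532.8 × 5.3103 × 0.96 = 2716.2 lb·ft
After the gear mesh (80/19): 2716.2 × 4.2105 × 0.95 = 10865 lb·ft

10865 lb·ft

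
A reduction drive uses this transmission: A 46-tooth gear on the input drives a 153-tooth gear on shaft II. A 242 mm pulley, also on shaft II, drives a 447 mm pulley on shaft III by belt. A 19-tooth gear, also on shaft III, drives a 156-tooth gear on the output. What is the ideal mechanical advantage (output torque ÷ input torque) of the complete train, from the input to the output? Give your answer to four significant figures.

Each stage contributes driven/driver: gear mesh 153/46 = 3.3261, belt 447/242 = 1.8471, gear mesh 156/19 = 8.2105.
Overall: 3.3261 × 1.8471 × 8.2105 = 50.443.

50.44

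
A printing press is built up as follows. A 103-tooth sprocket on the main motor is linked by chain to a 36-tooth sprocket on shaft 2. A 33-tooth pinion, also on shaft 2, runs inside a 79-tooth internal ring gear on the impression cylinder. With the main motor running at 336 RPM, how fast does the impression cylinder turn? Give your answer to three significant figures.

402 RPM

chain 36/103 = 0.34951 → 336/0.34951 = 961.33 RPM
internal gear 79/33 = 2.3939 → 961.33/2.3939 = 401.57 RPM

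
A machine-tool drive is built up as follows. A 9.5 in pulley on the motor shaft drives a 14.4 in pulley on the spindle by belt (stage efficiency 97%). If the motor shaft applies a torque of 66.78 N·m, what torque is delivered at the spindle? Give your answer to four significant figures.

belt 14.4/9.5 = 1.5158 → τ = 66.78·1.5158·0.97 = 98.188 N·m

98.19 N·m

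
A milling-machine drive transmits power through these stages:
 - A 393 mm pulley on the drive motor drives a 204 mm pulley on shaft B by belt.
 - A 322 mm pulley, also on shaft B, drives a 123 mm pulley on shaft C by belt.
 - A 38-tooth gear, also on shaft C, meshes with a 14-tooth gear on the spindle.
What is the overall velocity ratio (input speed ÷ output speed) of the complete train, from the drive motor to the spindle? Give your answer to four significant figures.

0.07305

Each stage contributes driven/driver: belt 204/393 = 0.51908, belt 123/322 = 0.38199, gear mesh 14/38 = 0.36842.
Overall: 0.51908 × 0.38199 × 0.36842 = 0.073052.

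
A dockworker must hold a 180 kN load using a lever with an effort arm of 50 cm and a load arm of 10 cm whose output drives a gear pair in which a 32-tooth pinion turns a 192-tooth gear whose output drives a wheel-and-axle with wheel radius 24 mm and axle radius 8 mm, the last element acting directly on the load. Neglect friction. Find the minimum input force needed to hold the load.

2 kN

Lever MA = effort arm / load arm = 50/10 = 5.
Gear pair MA = 192/32 = 6.
Wheel-and-axle MA = R/r = 24/8 = 3.
Combined ideal MA = 5 × 6 × 3 = 90.
Effort = load / MA = 180 / 90 = 2 kN.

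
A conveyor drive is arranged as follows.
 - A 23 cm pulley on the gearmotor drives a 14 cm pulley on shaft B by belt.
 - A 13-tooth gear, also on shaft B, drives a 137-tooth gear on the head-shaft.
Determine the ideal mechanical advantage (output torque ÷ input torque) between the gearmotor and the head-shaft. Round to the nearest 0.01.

Each stage contributes driven/driver: belt 14/23 = 0.6087, gear mesh 137/13 = 10.538.
Overall: 0.6087 × 10.538 = 6.4147.

6.41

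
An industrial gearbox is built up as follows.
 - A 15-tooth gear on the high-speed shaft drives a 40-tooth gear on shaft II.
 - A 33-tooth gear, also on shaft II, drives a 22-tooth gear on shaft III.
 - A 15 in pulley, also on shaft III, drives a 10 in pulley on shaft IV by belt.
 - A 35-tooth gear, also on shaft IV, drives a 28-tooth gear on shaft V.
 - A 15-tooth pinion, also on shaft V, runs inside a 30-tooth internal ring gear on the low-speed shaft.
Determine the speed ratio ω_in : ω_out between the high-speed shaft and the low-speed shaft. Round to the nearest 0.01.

1.90

Each stage contributes driven/driver: gear mesh 40/15 = 2.6667, gear mesh 22/33 = 0.66667, belt 10/15 = 0.66667, gear mesh 28/35 = 0.8, internal gear 30/15 = 2.
Overall: 2.6667 × 0.66667 × 0.66667 × 0.8 × 2 = 1.8963.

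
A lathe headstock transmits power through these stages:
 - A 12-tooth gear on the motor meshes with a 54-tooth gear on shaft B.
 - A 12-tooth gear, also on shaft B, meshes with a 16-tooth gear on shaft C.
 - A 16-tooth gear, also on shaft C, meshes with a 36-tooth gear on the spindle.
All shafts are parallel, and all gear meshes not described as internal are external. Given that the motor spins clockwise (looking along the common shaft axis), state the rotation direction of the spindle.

counterclockwise

the motor → shaft B: external mesh, 1 reversal → CCW.
shaft B → shaft C: external mesh, 1 reversal → CW.
shaft C → the spindle: external mesh, 1 reversal → CCW.
3 reversals in total — an odd number — so the spindle turns opposite to the motor.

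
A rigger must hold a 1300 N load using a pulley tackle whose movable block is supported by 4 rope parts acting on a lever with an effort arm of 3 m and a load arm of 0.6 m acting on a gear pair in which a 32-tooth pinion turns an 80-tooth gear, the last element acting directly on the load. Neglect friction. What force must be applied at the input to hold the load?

Block-and-tackle MA = number of supporting rope parts = 4.
Lever MA = effort arm / load arm = 3/0.6 = 5.
Gear pair MA = 80/32 = 2.5.
Combined ideal MA = 4 × 5 × 2.5 = 50.
Effort = load / MA = 1300 / 50 = 26 N.

26 N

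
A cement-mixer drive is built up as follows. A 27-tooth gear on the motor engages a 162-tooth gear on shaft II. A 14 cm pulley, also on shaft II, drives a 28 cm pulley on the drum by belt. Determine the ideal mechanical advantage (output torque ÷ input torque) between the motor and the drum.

12

Each stage contributes driven/driver: gear mesh 162/27 = 6, belt 28/14 = 2.
Overall: 6 × 2 = 12.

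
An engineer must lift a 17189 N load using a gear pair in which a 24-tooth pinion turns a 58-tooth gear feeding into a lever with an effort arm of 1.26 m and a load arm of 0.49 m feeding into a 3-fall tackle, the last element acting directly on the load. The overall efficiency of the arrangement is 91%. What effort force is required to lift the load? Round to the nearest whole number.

1013 N

Gear pair MA = 58/24 = 2.4167.
Lever MA = effort arm / load arm = 1.26/0.49 = 2.5714.
Block-and-tackle MA = number of supporting rope parts = 3.
Combined ideal MA = 2.4167 × 2.5714 × 3 = 18.643.
Actual MA = 18.643 × 0.91 = 16.965.
Effort = load / actual MA = 17189 / 16.965 = 1013.2 N.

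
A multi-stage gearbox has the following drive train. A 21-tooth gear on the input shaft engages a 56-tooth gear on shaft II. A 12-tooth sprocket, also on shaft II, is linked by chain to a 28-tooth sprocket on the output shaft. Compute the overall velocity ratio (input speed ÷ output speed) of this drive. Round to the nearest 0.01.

Each stage contributes driven/driver: gear mesh 56/21 = 2.6667, chain 28/12 = 2.3333.
Overall: 2.6667 × 2.3333 = 6.2222.

6.22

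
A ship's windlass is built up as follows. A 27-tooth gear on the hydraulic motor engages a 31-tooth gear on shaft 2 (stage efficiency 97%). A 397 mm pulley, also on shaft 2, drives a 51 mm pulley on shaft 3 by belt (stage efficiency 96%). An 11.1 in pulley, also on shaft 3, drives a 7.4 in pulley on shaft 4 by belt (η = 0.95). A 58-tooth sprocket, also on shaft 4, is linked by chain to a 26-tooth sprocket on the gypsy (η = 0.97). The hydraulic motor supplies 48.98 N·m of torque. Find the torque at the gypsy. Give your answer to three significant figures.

1.85 N·m

Gear mesh: ratio = 31/27 = 1.1481; torque at shaft 2 = 48.98 × 1.1481 × 0.97 = 54.549 N·m.
Belt: ratio = 51/397 = 0.12846; torque at shaft 3 = 54.549 × 0.12846 × 0.96 = 6.7273 N·m.
Belt: ratio = 7.4/11.1 = 0.66667; torque at shaft 4 = 6.7273 × 0.66667 × 0.95 = 4.2606 N·m.
Chain: ratio = 26/58 = 0.44828; torque at the gypsy = 4.2606 × 0.44828 × 0.97 = 1.8526 N·m.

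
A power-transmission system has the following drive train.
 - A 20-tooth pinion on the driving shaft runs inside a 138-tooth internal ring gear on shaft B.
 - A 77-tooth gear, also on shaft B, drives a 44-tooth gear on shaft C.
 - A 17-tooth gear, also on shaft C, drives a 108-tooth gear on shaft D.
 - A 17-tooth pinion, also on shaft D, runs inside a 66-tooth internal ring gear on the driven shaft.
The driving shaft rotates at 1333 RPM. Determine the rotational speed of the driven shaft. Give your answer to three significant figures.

13.7 RPM

the driving shaft → shaft B (internal gear, 138/20): 1333 ÷ 6.9 = 193.19 RPM
shaft B → shaft C (gear mesh, 44/77): 193.19 ÷ 0.57143 = 338.08 RPM
shaft C → shaft D (gear mesh, 108/17): 338.08 ÷ 6.3529 = 53.216 RPM
shaft D → the driven shaft (internal gear, 66/17): 53.216 ÷ 3.8824 = 13.707 RPM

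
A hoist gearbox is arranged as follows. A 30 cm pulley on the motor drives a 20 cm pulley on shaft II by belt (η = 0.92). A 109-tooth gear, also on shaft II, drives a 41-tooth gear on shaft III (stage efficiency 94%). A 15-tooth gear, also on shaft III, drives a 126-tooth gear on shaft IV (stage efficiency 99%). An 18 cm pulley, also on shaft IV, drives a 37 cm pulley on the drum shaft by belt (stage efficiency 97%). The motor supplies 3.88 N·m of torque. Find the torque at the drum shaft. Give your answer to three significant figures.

belt 20/30 = 0.66667 → τ = 3.88·0.66667·0.92 = 2.3797 N·m
gear mesh 41/109 = 0.37615 → τ = 2.3797·0.37615·0.94 = 0.84142 N·m
gear mesh 126/15 = 8.4 → τ = 0.84142·8.4·0.99 = 6.9973 N·m
belt 37/18 = 2.0556 → τ = 6.9973·2.0556·0.97 = 13.952 N·m

14.0 N·m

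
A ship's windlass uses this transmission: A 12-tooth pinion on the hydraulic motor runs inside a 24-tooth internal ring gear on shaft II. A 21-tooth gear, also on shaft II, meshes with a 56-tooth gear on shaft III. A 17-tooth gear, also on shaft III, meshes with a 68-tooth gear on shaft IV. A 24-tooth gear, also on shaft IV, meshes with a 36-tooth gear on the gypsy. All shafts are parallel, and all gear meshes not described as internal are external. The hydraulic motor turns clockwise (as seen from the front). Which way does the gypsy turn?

counterclockwise

the hydraulic motor → shaft II: internal mesh, same direction → CW.
shaft II → shaft III: external mesh, 1 reversal → CCW.
shaft III → shaft IV: external mesh, 1 reversal → CW.
shaft IV → the gypsy: external mesh, 1 reversal → CCW.
3 reversals in total — an odd number — so the gypsy turns opposite to the hydraulic motor.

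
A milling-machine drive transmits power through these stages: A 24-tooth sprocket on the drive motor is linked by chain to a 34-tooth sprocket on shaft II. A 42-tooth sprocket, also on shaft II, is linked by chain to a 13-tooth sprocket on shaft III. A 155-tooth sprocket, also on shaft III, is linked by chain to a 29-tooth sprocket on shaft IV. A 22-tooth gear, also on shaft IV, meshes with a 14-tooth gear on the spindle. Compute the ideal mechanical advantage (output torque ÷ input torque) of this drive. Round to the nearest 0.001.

0.052

Each stage contributes driven/driver: chain 34/24 = 1.4167, chain 13/42 = 0.30952, chain 29/155 = 0.1871, gear mesh 14/22 = 0.63636.
Overall: 1.4167 × 0.30952 × 0.1871 × 0.63636 = 0.052208.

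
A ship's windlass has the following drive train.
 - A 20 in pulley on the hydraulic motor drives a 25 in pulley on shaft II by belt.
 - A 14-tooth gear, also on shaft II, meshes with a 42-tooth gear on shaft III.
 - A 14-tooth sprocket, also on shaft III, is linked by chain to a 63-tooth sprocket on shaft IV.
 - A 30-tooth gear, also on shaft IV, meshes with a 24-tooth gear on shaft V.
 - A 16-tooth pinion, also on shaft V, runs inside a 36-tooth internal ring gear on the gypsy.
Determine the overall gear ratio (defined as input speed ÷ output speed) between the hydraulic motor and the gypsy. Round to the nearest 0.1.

30.4

Each stage contributes driven/driver: belt 25/20 = 1.25, gear mesh 42/14 = 3, chain 63/14 = 4.5, gear mesh 24/30 = 0.8, internal gear 36/16 = 2.25.
Overall: 1.25 × 3 × 4.5 × 0.8 × 2.25 = 30.375.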